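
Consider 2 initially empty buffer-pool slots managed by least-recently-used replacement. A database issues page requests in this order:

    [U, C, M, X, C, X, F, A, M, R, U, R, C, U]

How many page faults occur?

12

U: miss, frames [U]
C: miss, frames [U, C]
M: miss, evict U, frames [C, M]
X: miss, evict C, frames [M, X]
C: miss, evict M, frames [X, C]
X: hit
F: miss, evict C, frames [X, F]
A: miss, evict X, frames [F, A]
M: miss, evict F, frames [A, M]
R: miss, evict A, frames [M, R]
U: miss, evict M, frames [R, U]
R: hit
C: miss, evict U, frames [R, C]
U: miss, evict R, frames [C, U]
Page faults: 12.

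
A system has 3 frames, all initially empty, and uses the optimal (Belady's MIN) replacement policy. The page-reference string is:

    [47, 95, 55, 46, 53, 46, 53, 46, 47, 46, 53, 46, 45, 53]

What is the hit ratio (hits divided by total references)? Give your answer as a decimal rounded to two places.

47: miss, frames {47}
95: miss, frames {47,95}
55: miss, frames {47,95,55}
46: miss, evict 55, frames {47,95,46}
53: miss, evict 95, frames {47,46,53}
46: hit
53: hit
46: hit
47: hit
46: hit
53: hit
46: hit
45: miss, evict 46, frames {47,53,45}
53: hit
Hits: 8 of 14 references → 8/14 = 0.5714.

0.57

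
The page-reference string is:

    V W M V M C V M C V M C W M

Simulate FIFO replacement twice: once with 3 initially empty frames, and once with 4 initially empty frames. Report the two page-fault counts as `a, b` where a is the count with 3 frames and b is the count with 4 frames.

3 frames: F F F . . F F . . . . . F F → 7 faults.
4 frames: F F F . . F . . . . . . . . → 4 faults.
4 < 7: adding a frame reduced faults, as is typical.

7, 4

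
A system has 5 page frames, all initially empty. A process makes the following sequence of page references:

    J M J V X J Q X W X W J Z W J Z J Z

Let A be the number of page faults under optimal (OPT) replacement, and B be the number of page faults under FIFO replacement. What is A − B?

-1

Under OPT: F F . F F . F . F . . . F . . . . . → 7 faults.
Under FIFO: F F . F F . F . F . . F F . . . . . → 8 faults.
A − B = 7 − 8 = -1.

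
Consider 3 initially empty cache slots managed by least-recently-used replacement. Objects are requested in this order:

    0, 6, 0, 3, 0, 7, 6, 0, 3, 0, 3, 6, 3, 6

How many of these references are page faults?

6

0: fault, frames (0)
6: fault, frames (0 6)
0: hit
3: fault, frames (6 0 3)
0: hit
7: fault, evict 6, frames (3 0 7)
6: fault, evict 3, frames (0 7 6)
0: hit
3: fault, evict 7, frames (6 0 3)
0: hit
3: hit
6: hit
3: hit
6: hit
Page faults: 6.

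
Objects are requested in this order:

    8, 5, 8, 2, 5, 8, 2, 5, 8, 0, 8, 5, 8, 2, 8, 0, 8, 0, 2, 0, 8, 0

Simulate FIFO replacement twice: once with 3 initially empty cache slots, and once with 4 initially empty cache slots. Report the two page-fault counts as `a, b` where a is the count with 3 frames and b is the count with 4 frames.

9, 4

3 frames: F F . F . . . . . F F F . F . F F . . . . . → 9 faults.
4 frames: F F . F . . . . . F . . . . . . . . . . . . → 4 faults.
4 < 9: adding a frame reduced faults, as is typical.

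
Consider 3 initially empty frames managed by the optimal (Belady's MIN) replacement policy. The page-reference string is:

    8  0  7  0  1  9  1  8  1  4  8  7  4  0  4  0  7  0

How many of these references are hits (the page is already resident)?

10

8 -> fault, frames (8)
0 -> fault, frames (8 0)
7 -> fault, frames (8 0 7)
0 -> hit
1 -> fault, evict 0, frames (8 7 1)
9 -> fault, evict 7, frames (8 1 9)
1 -> hit
8 -> hit
1 -> hit
4 -> fault, evict 9, frames (8 1 4)
8 -> hit
7 -> fault, evict 1, frames (8 4 7)
4 -> hit
0 -> fault, evict 8, frames (4 7 0)
4 -> hit
0 -> hit
7 -> hit
0 -> hit
Hits: 10.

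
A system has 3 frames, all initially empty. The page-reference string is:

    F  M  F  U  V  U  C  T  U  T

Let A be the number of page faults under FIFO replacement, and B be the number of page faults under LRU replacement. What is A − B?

1

Under FIFO: F F . F F . F F F . → 7 faults.
Under LRU: F F . F F . F F . . → 6 faults.
A − B = 7 − 6 = 1.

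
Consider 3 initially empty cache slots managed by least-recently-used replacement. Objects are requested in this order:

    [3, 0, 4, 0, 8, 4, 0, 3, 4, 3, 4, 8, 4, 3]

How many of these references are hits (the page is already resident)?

3 → miss, frames (3)
0 → miss, frames (3 0)
4 → miss, frames (3 0 4)
0 → hit
8 → miss, evict 3, frames (4 0 8)
4 → hit
0 → hit
3 → miss, evict 8, frames (4 0 3)
4 → hit
3 → hit
4 → hit
8 → miss, evict 0, frames (3 4 8)
4 → hit
3 → hit
Hits: 8.

8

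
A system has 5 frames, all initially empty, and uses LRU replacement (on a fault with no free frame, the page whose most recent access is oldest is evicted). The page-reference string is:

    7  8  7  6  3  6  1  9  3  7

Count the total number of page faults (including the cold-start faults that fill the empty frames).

7 -> fault, frames (7)
8 -> fault, frames (7 8)
7 -> hit
6 -> fault, frames (8 7 6)
3 -> fault, frames (8 7 6 3)
6 -> hit
1 -> fault, frames (8 7 3 6 1)
9 -> fault, evict 8, frames (7 3 6 1 9)
3 -> hit
7 -> hit
Page faults: 6.

6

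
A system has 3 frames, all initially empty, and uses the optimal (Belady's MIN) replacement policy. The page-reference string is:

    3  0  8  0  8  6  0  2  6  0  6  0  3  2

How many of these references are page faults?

3 -> miss, frames (3)
0 -> miss, frames (3 0)
8 -> miss, frames (3 0 8)
0 -> hit
8 -> hit
6 -> miss, evict 8, frames (3 0 6)
0 -> hit
2 -> miss, evict 3, frames (0 6 2)
6 -> hit
0 -> hit
6 -> hit
0 -> hit
3 -> miss, evict 6, frames (0 2 3)
2 -> hit
Page faults: 6.

6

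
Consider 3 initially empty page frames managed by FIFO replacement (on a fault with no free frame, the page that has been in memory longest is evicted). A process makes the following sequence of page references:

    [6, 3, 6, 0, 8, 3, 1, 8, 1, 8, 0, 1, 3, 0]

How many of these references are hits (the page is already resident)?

6 -> miss, frames [6]
3 -> miss, frames [6, 3]
6 -> hit
0 -> miss, frames [6, 3, 0]
8 -> miss, evict 6, frames [3, 0, 8]
3 -> hit
1 -> miss, evict 3, frames [0, 8, 1]
8 -> hit
1 -> hit
8 -> hit
0 -> hit
1 -> hit
3 -> miss, evict 0, frames [8, 1, 3]
0 -> miss, evict 8, frames [1, 3, 0]
Hits: 7.

7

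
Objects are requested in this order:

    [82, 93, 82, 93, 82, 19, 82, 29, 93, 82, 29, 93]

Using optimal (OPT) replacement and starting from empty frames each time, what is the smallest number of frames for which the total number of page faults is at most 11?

2

f=1: 12 faults
f=2: 6 faults
f=3: 4 faults
f=4: 4 faults
Smallest f with faults ≤ 11 is 2.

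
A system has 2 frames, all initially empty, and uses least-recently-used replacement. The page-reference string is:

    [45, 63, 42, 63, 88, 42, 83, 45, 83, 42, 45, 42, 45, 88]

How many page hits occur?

4

45: fault, frames (45)
63: fault, frames (45 63)
42: fault, evict 45, frames (63 42)
63: hit
88: fault, evict 42, frames (63 88)
42: fault, evict 63, frames (88 42)
83: fault, evict 88, frames (42 83)
45: fault, evict 42, frames (83 45)
83: hit
42: fault, evict 45, frames (83 42)
45: fault, evict 83, frames (42 45)
42: hit
45: hit
88: fault, evict 42, frames (45 88)
Hits: 4.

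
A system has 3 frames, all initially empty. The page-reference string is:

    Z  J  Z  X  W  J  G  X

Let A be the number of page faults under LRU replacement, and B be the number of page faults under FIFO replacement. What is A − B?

2

Under LRU: F F . F F F F F → 7 faults.
Under FIFO: F F . F F . F . → 5 faults.
A − B = 7 − 5 = 2.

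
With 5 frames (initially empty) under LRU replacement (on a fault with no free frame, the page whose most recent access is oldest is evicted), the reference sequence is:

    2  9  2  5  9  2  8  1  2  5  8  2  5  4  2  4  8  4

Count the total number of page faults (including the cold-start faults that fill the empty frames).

2: miss, frames (2)
9: miss, frames (2 9)
2: hit
5: miss, frames (9 2 5)
9: hit
2: hit
8: miss, frames (5 9 2 8)
1: miss, frames (5 9 2 8 1)
2: hit
5: hit
8: hit
2: hit
5: hit
4: miss, evict 9, frames (1 8 2 5 4)
2: hit
4: hit
8: hit
4: hit
Page faults: 6.

6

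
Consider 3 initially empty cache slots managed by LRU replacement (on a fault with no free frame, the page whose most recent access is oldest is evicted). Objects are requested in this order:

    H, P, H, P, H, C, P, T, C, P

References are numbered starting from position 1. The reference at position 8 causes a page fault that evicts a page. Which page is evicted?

pos 1: H: miss, frames (H)
pos 2: P: miss, frames (H P)
pos 3: H: hit
pos 4: P: hit
pos 5: H: hit
pos 6: C: miss, frames (P H C)
pos 7: P: hit
pos 8: T: miss, evict H, frames (C P T)
At position 8, page H is evicted.

H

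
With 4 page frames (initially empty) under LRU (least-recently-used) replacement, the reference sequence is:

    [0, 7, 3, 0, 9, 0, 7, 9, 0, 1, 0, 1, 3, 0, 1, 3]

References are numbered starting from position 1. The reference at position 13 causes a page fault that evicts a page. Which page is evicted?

pos 1: 0 -> fault, frames [0]
pos 2: 7 -> fault, frames [0, 7]
pos 3: 3 -> fault, frames [0, 7, 3]
pos 4: 0 -> hit
pos 5: 9 -> fault, frames [7, 3, 0, 9]
pos 6: 0 -> hit
pos 7: 7 -> hit
pos 8: 9 -> hit
pos 9: 0 -> hit
pos 10: 1 -> fault, evict 3, frames [7, 9, 0, 1]
pos 11: 0 -> hit
pos 12: 1 -> hit
pos 13: 3 -> fault, evict 7, frames [9, 0, 1, 3]
At position 13, page 7 is evicted.

7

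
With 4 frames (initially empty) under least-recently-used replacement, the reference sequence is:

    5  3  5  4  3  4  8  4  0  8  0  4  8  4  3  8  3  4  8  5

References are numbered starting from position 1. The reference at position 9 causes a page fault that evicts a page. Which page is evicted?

5

pos 1: 5: fault, frames {5}
pos 2: 3: fault, frames {5,3}
pos 3: 5: hit
pos 4: 4: fault, frames {3,5,4}
pos 5: 3: hit
pos 6: 4: hit
pos 7: 8: fault, frames {5,3,4,8}
pos 8: 4: hit
pos 9: 0: fault, evict 5, frames {3,8,4,0}
At position 9, page 5 is evicted.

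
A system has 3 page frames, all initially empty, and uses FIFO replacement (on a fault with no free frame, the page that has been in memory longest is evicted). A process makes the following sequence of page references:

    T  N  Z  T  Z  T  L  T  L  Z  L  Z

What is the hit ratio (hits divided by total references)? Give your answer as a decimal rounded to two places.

0.58

T -> miss, frames [T]
N -> miss, frames [T, N]
Z -> miss, frames [T, N, Z]
T -> hit
Z -> hit
T -> hit
L -> miss, evict T, frames [N, Z, L]
T -> miss, evict N, frames [Z, L, T]
L -> hit
Z -> hit
L -> hit
Z -> hit
Hits: 7 of 12 references → 7/12 = 0.5833.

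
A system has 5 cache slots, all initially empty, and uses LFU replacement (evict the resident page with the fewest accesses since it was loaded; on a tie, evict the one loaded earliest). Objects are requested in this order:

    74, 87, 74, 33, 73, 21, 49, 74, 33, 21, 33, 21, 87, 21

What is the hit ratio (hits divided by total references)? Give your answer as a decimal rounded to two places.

74: fault, frames [74]
87: fault, frames [74, 87]
74: hit
33: fault, frames [74, 87, 33]
73: fault, frames [74, 87, 33, 73]
21: fault, frames [74, 87, 33, 73, 21]
49: fault, evict 87, frames [74, 33, 73, 21, 49]
74: hit
33: hit
21: hit
33: hit
21: hit
87: fault, evict 73, frames [74, 33, 21, 49, 87]
21: hit
Hits: 7 of 14 references → 7/14 = 0.5000.

0.50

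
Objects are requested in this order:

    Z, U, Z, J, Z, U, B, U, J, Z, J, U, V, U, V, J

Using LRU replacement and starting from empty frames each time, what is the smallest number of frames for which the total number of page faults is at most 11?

2

f=1: 16 faults
f=2: 10 faults
f=3: 7 faults
f=4: 5 faults
f=5: 5 faults
Smallest f with faults ≤ 11 is 2.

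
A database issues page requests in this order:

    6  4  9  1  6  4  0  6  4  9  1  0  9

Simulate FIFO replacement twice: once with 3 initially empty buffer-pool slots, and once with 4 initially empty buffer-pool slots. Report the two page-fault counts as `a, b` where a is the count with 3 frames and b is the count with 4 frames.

9, 10

3 frames: F F F F F F F . . F F . . → 9 faults.
4 frames: F F F F . . F F F F F F . → 10 faults.
10 > 9: adding a frame increased faults — Belady's anomaly.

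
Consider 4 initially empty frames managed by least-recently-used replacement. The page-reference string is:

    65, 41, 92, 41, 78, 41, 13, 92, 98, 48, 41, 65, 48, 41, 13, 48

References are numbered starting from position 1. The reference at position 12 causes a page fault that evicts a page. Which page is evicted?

92

pos 1: 65: miss, frames (65)
pos 2: 41: miss, frames (65 41)
pos 3: 92: miss, frames (65 41 92)
pos 4: 41: hit
pos 5: 78: miss, frames (65 92 41 78)
pos 6: 41: hit
pos 7: 13: miss, evict 65, frames (92 78 41 13)
pos 8: 92: hit
pos 9: 98: miss, evict 78, frames (41 13 92 98)
pos 10: 48: miss, evict 41, frames (13 92 98 48)
pos 11: 41: miss, evict 13, frames (92 98 48 41)
pos 12: 65: miss, evict 92, frames (98 48 41 65)
At position 12, page 92 is evicted.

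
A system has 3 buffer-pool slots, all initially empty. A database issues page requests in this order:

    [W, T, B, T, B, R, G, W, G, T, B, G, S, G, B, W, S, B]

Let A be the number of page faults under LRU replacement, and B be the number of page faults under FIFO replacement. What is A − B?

-1

Under LRU: F F F . . F F F . F F . F . . F F . → 11 faults.
Under FIFO: F F F . . F F F . F F F F . . F . F → 12 faults.
A − B = 11 − 12 = -1.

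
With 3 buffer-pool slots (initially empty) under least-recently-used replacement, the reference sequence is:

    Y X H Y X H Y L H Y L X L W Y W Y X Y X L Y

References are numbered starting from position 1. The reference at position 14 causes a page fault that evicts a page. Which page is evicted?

pos 1: Y -> fault, frames {Y}
pos 2: X -> fault, frames {Y,X}
pos 3: H -> fault, frames {Y,X,H}
pos 4: Y -> hit
pos 5: X -> hit
pos 6: H -> hit
pos 7: Y -> hit
pos 8: L -> fault, evict X, frames {H,Y,L}
pos 9: H -> hit
pos 10: Y -> hit
pos 11: L -> hit
pos 12: X -> fault, evict H, frames {Y,L,X}
pos 13: L -> hit
pos 14: W -> fault, evict Y, frames {X,L,W}
At position 14, page Y is evicted.

Y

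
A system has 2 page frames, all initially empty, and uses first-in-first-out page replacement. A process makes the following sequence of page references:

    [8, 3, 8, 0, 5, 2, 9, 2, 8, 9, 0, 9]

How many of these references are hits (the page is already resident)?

8 → fault, frames [8]
3 → fault, frames [8, 3]
8 → hit
0 → fault, evict 8, frames [3, 0]
5 → fault, evict 3, frames [0, 5]
2 → fault, evict 0, frames [5, 2]
9 → fault, evict 5, frames [2, 9]
2 → hit
8 → fault, evict 2, frames [9, 8]
9 → hit
0 → fault, evict 9, frames [8, 0]
9 → fault, evict 8, frames [0, 9]
Hits: 3.

3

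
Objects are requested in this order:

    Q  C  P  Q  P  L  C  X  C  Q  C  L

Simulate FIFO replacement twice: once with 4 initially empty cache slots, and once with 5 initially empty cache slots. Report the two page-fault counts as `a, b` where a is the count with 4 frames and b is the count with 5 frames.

7, 5

4 frames: F F F . . F . F . F F . → 7 faults.
5 frames: F F F . . F . F . . . . → 5 faults.
5 < 7: adding a frame reduced faults, as is typical.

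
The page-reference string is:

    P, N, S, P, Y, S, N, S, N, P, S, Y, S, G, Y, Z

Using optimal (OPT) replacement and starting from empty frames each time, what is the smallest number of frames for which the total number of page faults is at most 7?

f=1: 16 faults
f=2: 9 faults
f=3: 7 faults
f=4: 6 faults
f=5: 6 faults
f=6: 6 faults
Smallest f with faults ≤ 7 is 3.

3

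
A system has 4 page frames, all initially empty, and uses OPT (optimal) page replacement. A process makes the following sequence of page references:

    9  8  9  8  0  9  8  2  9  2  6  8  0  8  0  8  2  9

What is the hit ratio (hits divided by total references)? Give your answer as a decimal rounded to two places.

9 → fault, frames {9}
8 → fault, frames {9,8}
9 → hit
8 → hit
0 → fault, frames {9,8,0}
9 → hit
8 → hit
2 → fault, frames {9,8,0,2}
9 → hit
2 → hit
6 → fault, evict 9, frames {8,0,2,6}
8 → hit
0 → hit
8 → hit
0 → hit
8 → hit
2 → hit
9 → fault, evict 6, frames {8,0,2,9}
Hits: 12 of 18 references → 12/18 = 0.6667.

0.67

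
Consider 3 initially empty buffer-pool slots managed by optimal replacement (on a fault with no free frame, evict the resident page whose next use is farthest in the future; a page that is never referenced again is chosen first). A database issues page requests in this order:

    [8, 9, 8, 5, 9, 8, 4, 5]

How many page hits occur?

4

8 -> miss, frames [8]
9 -> miss, frames [8, 9]
8 -> hit
5 -> miss, frames [8, 9, 5]
9 -> hit
8 -> hit
4 -> miss, evict 9, frames [8, 5, 4]
5 -> hit
Hits: 4.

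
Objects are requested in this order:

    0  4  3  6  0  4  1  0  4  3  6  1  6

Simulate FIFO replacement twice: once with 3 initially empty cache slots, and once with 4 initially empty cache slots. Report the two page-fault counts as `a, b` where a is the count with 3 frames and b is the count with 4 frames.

3 frames: F F F F F F F . . F F . . → 9 faults.
4 frames: F F F F . . F F F F F F . → 10 faults.
10 > 9: adding a frame increased faults — Belady's anomaly.

9, 10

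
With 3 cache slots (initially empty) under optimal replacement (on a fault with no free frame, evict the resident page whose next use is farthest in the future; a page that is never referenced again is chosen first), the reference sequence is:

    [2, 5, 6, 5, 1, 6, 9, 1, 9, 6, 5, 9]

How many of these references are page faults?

2 → miss, frames {2}
5 → miss, frames {2,5}
6 → miss, frames {2,5,6}
5 → hit
1 → miss, evict 2, frames {5,6,1}
6 → hit
9 → miss, evict 5, frames {6,1,9}
1 → hit
9 → hit
6 → hit
5 → miss, evict 1, frames {6,9,5}
9 → hit
Page faults: 6.

6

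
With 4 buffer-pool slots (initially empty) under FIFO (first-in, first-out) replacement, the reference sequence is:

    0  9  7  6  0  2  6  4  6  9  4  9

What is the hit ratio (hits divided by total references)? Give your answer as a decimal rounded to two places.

0.42

0 -> fault, frames {0}
9 -> fault, frames {0,9}
7 -> fault, frames {0,9,7}
6 -> fault, frames {0,9,7,6}
0 -> hit
2 -> fault, evict 0, frames {9,7,6,2}
6 -> hit
4 -> fault, evict 9, frames {7,6,2,4}
6 -> hit
9 -> fault, evict 7, frames {6,2,4,9}
4 -> hit
9 -> hit
Hits: 5 of 12 references → 5/12 = 0.4167.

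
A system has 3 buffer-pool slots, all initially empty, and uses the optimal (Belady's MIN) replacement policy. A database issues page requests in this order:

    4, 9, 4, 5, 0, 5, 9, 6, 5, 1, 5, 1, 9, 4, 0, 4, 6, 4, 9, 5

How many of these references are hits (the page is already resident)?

4 -> fault, frames [4]
9 -> fault, frames [4, 9]
4 -> hit
5 -> fault, frames [4, 9, 5]
0 -> fault, evict 4, frames [9, 5, 0]
5 -> hit
9 -> hit
6 -> fault, evict 0, frames [9, 5, 6]
5 -> hit
1 -> fault, evict 6, frames [9, 5, 1]
5 -> hit
1 -> hit
9 -> hit
4 -> fault, evict 1, frames [9, 5, 4]
0 -> fault, evict 5, frames [9, 4, 0]
4 -> hit
6 -> fault, evict 0, frames [9, 4, 6]
4 -> hit
9 -> hit
5 -> fault, evict 6, frames [9, 4, 5]
Hits: 10.

10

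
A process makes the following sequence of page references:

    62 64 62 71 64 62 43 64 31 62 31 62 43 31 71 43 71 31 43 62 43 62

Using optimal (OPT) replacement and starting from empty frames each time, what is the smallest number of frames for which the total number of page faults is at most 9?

f=1: 22 faults
f=2: 11 faults
f=3: 7 faults
f=4: 5 faults
f=5: 5 faults
Smallest f with faults ≤ 9 is 3.

3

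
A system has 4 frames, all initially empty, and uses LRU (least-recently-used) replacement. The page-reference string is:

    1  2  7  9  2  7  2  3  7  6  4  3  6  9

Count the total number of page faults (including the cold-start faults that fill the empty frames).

8

1: fault, frames {1}
2: fault, frames {1,2}
7: fault, frames {1,2,7}
9: fault, frames {1,2,7,9}
2: hit
7: hit
2: hit
3: fault, evict 1, frames {9,7,2,3}
7: hit
6: fault, evict 9, frames {2,3,7,6}
4: fault, evict 2, frames {3,7,6,4}
3: hit
6: hit
9: fault, evict 7, frames {4,3,6,9}
Page faults: 8.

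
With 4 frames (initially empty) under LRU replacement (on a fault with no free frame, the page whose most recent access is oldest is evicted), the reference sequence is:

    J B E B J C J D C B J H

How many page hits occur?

J -> miss, frames [J]
B -> miss, frames [J, B]
E -> miss, frames [J, B, E]
B -> hit
J -> hit
C -> miss, frames [E, B, J, C]
J -> hit
D -> miss, evict E, frames [B, C, J, D]
C -> hit
B -> hit
J -> hit
H -> miss, evict D, frames [C, B, J, H]
Hits: 6.

6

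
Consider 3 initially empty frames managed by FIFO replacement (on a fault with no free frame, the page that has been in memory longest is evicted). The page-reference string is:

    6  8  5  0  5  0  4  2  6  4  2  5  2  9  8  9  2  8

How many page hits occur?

6 → miss, frames (6)
8 → miss, frames (6 8)
5 → miss, frames (6 8 5)
0 → miss, evict 6, frames (8 5 0)
5 → hit
0 → hit
4 → miss, evict 8, frames (5 0 4)
2 → miss, evict 5, frames (0 4 2)
6 → miss, evict 0, frames (4 2 6)
4 → hit
2 → hit
5 → miss, evict 4, frames (2 6 5)
2 → hit
9 → miss, evict 2, frames (6 5 9)
8 → miss, evict 6, frames (5 9 8)
9 → hit
2 → miss, evict 5, frames (9 8 2)
8 → hit
Hits: 7.

7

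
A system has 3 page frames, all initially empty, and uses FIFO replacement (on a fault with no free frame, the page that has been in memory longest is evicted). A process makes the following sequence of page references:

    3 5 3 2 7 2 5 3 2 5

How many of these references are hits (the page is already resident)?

4

3 → fault, frames [3]
5 → fault, frames [3, 5]
3 → hit
2 → fault, frames [3, 5, 2]
7 → fault, evict 3, frames [5, 2, 7]
2 → hit
5 → hit
3 → fault, evict 5, frames [2, 7, 3]
2 → hit
5 → fault, evict 2, frames [7, 3, 5]
Hits: 4.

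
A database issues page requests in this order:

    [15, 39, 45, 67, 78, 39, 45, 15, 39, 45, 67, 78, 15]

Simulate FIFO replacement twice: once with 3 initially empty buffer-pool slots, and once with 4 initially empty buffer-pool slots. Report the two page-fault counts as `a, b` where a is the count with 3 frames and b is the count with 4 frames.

10, 11

3 frames: F F F F F F F F . . F F . → 10 faults.
4 frames: F F F F F . . F F F F F F → 11 faults.
11 > 10: adding a frame increased faults — Belady's anomaly.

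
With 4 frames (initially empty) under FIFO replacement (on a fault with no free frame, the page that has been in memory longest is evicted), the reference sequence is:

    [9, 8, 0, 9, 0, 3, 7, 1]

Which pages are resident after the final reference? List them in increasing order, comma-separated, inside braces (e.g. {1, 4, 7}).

9 → fault, frames [9]
8 → fault, frames [9, 8]
0 → fault, frames [9, 8, 0]
9 → hit
0 → hit
3 → fault, frames [9, 8, 0, 3]
7 → fault, evict 9, frames [8, 0, 3, 7]
1 → fault, evict 8, frames [0, 3, 7, 1]

{0, 1, 3, 7}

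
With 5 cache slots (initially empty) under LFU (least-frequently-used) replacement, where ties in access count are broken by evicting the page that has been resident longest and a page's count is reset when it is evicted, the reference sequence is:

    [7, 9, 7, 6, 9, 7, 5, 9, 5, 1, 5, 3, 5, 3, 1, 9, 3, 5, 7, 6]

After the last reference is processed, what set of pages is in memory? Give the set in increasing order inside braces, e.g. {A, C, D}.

{3, 5, 6, 7, 9}

7 → miss, frames {7}
9 → miss, frames {7,9}
7 → hit
6 → miss, frames {7,9,6}
9 → hit
7 → hit
5 → miss, frames {7,9,6,5}
9 → hit
5 → hit
1 → miss, frames {7,9,6,5,1}
5 → hit
3 → miss, evict 6, frames {7,9,5,1,3}
5 → hit
3 → hit
1 → hit
9 → hit
3 → hit
5 → hit
7 → hit
6 → miss, evict 1, frames {7,9,5,3,6}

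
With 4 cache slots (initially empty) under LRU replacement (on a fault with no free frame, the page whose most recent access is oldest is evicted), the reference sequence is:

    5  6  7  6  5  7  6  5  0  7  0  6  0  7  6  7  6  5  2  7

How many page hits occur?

15

5: miss, frames [5]
6: miss, frames [5, 6]
7: miss, frames [5, 6, 7]
6: hit
5: hit
7: hit
6: hit
5: hit
0: miss, frames [7, 6, 5, 0]
7: hit
0: hit
6: hit
0: hit
7: hit
6: hit
7: hit
6: hit
5: hit
2: miss, evict 0, frames [7, 6, 5, 2]
7: hit
Hits: 15.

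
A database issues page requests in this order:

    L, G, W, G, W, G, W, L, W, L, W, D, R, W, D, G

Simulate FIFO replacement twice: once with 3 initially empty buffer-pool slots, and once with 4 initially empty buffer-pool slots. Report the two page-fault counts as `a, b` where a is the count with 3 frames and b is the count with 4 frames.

6, 5

3 frames: F F F . . . . . . . . F F . . F → 6 faults.
4 frames: F F F . . . . . . . . F F . . . → 5 faults.
5 < 6: adding a frame reduced faults, as is typical.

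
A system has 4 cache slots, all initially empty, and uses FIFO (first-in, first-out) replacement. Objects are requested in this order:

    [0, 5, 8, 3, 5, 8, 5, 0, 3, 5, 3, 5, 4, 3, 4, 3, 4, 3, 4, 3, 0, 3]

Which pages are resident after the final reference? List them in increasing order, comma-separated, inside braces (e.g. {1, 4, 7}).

{0, 3, 4, 8}

0 -> miss, frames [0]
5 -> miss, frames [0, 5]
8 -> miss, frames [0, 5, 8]
3 -> miss, frames [0, 5, 8, 3]
5 -> hit
8 -> hit
5 -> hit
0 -> hit
3 -> hit
5 -> hit
3 -> hit
5 -> hit
4 -> miss, evict 0, frames [5, 8, 3, 4]
3 -> hit
4 -> hit
3 -> hit
4 -> hit
3 -> hit
4 -> hit
3 -> hit
0 -> miss, evict 5, frames [8, 3, 4, 0]
3 -> hit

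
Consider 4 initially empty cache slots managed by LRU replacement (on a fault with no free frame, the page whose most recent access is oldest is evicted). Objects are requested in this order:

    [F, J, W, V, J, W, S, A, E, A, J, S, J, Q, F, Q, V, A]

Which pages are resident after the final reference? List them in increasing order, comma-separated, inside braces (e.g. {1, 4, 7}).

{A, F, Q, V}

F → miss, frames {F}
J → miss, frames {F,J}
W → miss, frames {F,J,W}
V → miss, frames {F,J,W,V}
J → hit
W → hit
S → miss, evict F, frames {V,J,W,S}
A → miss, evict V, frames {J,W,S,A}
E → miss, evict J, frames {W,S,A,E}
A → hit
J → miss, evict W, frames {S,E,A,J}
S → hit
J → hit
Q → miss, evict E, frames {A,S,J,Q}
F → miss, evict A, frames {S,J,Q,F}
Q → hit
V → miss, evict S, frames {J,F,Q,V}
A → miss, evict J, frames {F,Q,V,A}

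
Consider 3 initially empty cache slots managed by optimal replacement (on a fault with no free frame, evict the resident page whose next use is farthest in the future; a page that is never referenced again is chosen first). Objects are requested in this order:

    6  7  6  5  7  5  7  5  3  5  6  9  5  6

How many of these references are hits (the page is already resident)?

6: miss, frames [6]
7: miss, frames [6, 7]
6: hit
5: miss, frames [6, 7, 5]
7: hit
5: hit
7: hit
5: hit
3: miss, evict 7, frames [6, 5, 3]
5: hit
6: hit
9: miss, evict 3, frames [6, 5, 9]
5: hit
6: hit
Hits: 9.

9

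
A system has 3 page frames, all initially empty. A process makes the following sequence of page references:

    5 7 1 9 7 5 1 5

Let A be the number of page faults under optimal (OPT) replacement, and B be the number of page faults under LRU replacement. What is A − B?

-1

Under OPT: F F F F . . F . → 5 faults.
Under LRU: F F F F . F F . → 6 faults.
A − B = 5 − 6 = -1.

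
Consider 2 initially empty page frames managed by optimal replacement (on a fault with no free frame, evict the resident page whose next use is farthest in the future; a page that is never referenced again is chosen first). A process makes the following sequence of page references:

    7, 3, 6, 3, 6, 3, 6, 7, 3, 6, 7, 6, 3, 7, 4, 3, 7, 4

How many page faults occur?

8

7 → fault, frames {7}
3 → fault, frames {7,3}
6 → fault, evict 7, frames {3,6}
3 → hit
6 → hit
3 → hit
6 → hit
7 → fault, evict 6, frames {3,7}
3 → hit
6 → fault, evict 3, frames {7,6}
7 → hit
6 → hit
3 → fault, evict 6, frames {7,3}
7 → hit
4 → fault, evict 7, frames {3,4}
3 → hit
7 → fault, evict 3, frames {4,7}
4 → hit
Page faults: 8.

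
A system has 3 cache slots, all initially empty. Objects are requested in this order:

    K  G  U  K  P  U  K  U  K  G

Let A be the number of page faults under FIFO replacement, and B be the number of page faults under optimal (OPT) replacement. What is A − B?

Under FIFO: F F F . F . F . . F → 6 faults.
Under OPT: F F F . F . . . . F → 5 faults.
A − B = 6 − 5 = 1.

1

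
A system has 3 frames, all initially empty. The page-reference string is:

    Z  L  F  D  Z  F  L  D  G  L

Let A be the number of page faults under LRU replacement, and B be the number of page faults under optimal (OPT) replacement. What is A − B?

Under LRU: F F F F F . F F F . → 8 faults.
Under OPT: F F F F . . F . F . → 6 faults.
A − B = 8 − 6 = 2.

2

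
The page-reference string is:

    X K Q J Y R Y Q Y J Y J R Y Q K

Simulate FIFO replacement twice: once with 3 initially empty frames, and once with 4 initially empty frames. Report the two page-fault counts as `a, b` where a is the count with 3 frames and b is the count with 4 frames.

12, 7

3 frames: F F F F F F . F . F F . F . F F → 12 faults.
4 frames: F F F F F F . . . . . . . . . F → 7 faults.
7 < 12: adding a frame reduced faults, as is typical.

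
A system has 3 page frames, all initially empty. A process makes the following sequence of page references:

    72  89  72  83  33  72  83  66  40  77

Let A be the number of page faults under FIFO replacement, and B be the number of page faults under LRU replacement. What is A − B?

Under FIFO: F F . F F F . F F F → 8 faults.
Under LRU: F F . F F . . F F F → 7 faults.
A − B = 8 − 7 = 1.

1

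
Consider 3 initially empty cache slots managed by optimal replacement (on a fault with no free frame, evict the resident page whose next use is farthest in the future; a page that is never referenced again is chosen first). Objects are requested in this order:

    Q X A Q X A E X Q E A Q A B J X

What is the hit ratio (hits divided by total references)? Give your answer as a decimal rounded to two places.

Q → miss, frames [Q]
X → miss, frames [Q, X]
A → miss, frames [Q, X, A]
Q → hit
X → hit
A → hit
E → miss, evict A, frames [Q, X, E]
X → hit
Q → hit
E → hit
A → miss, evict E, frames [Q, X, A]
Q → hit
A → hit
B → miss, evict A, frames [Q, X, B]
J → miss, evict B, frames [Q, X, J]
X → hit
Hits: 9 of 16 references → 9/16 = 0.5625.

0.56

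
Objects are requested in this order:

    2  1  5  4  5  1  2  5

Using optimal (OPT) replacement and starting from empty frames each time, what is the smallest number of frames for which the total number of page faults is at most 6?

f=1: 8 faults
f=2: 6 faults
f=3: 5 faults
f=4: 4 faults
Smallest f with faults ≤ 6 is 2.

2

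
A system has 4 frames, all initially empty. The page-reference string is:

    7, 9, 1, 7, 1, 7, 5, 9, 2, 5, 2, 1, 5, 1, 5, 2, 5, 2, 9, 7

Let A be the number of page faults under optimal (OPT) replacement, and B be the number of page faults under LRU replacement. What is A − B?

-1

Under OPT: F F F . . . F . F . . . . . . . . . . F → 6 faults.
Under LRU: F F F . . . F . F . . F . . . . . . . F → 7 faults.
A − B = 6 − 7 = -1.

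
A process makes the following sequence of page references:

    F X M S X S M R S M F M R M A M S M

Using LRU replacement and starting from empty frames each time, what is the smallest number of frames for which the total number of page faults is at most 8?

4

f=1: 18 faults
f=2: 13 faults
f=3: 9 faults
f=4: 8 faults
f=5: 6 faults
f=6: 6 faults
Smallest f with faults ≤ 8 is 4.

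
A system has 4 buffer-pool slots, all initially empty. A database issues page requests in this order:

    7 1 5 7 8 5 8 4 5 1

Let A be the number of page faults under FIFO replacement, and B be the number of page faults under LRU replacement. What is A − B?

-1

Under FIFO: F F F . F . . F . . → 5 faults.
Under LRU: F F F . F . . F . F → 6 faults.
A − B = 5 − 6 = -1.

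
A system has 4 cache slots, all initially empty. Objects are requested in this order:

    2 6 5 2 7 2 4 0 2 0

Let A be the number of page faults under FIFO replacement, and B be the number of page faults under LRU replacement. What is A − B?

Under FIFO: F F F . F . F F F . → 7 faults.
Under LRU: F F F . F . F F . . → 6 faults.
A − B = 7 − 6 = 1.

1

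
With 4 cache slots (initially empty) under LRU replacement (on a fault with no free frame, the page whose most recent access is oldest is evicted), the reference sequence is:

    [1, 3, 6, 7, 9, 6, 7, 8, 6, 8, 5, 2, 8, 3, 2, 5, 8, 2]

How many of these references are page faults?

9

1: miss, frames [1]
3: miss, frames [1, 3]
6: miss, frames [1, 3, 6]
7: miss, frames [1, 3, 6, 7]
9: miss, evict 1, frames [3, 6, 7, 9]
6: hit
7: hit
8: miss, evict 3, frames [9, 6, 7, 8]
6: hit
8: hit
5: miss, evict 9, frames [7, 6, 8, 5]
2: miss, evict 7, frames [6, 8, 5, 2]
8: hit
3: miss, evict 6, frames [5, 2, 8, 3]
2: hit
5: hit
8: hit
2: hit
Page faults: 9.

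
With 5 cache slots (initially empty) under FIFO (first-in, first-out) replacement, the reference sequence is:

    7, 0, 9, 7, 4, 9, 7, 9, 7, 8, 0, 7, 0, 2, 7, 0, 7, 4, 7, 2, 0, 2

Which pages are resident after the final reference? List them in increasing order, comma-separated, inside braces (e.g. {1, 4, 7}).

7: miss, frames {7}
0: miss, frames {7,0}
9: miss, frames {7,0,9}
7: hit
4: miss, frames {7,0,9,4}
9: hit
7: hit
9: hit
7: hit
8: miss, frames {7,0,9,4,8}
0: hit
7: hit
0: hit
2: miss, evict 7, frames {0,9,4,8,2}
7: miss, evict 0, frames {9,4,8,2,7}
0: miss, evict 9, frames {4,8,2,7,0}
7: hit
4: hit
7: hit
2: hit
0: hit
2: hit

{0, 2, 4, 7, 8}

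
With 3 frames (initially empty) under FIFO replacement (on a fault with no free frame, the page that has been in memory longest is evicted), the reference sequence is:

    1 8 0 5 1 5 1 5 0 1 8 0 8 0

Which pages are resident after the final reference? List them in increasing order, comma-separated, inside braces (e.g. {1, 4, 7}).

1 -> fault, frames {1}
8 -> fault, frames {1,8}
0 -> fault, frames {1,8,0}
5 -> fault, evict 1, frames {8,0,5}
1 -> fault, evict 8, frames {0,5,1}
5 -> hit
1 -> hit
5 -> hit
0 -> hit
1 -> hit
8 -> fault, evict 0, frames {5,1,8}
0 -> fault, evict 5, frames {1,8,0}
8 -> hit
0 -> hit

{0, 1, 8}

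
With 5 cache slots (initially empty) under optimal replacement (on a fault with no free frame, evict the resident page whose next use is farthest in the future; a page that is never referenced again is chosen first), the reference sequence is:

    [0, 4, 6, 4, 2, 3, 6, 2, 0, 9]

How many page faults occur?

0: fault, frames (0)
4: fault, frames (0 4)
6: fault, frames (0 4 6)
4: hit
2: fault, frames (0 4 6 2)
3: fault, frames (0 4 6 2 3)
6: hit
2: hit
0: hit
9: fault, evict 3, frames (0 4 6 2 9)
Page faults: 6.

6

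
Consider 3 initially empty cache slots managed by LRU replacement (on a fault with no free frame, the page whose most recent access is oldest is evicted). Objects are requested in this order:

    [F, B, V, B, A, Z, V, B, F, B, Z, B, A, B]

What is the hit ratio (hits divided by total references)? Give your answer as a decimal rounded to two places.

F -> miss, frames {F}
B -> miss, frames {F,B}
V -> miss, frames {F,B,V}
B -> hit
A -> miss, evict F, frames {V,B,A}
Z -> miss, evict V, frames {B,A,Z}
V -> miss, evict B, frames {A,Z,V}
B -> miss, evict A, frames {Z,V,B}
F -> miss, evict Z, frames {V,B,F}
B -> hit
Z -> miss, evict V, frames {F,B,Z}
B -> hit
A -> miss, evict F, frames {Z,B,A}
B -> hit
Hits: 4 of 14 references → 4/14 = 0.2857.

0.29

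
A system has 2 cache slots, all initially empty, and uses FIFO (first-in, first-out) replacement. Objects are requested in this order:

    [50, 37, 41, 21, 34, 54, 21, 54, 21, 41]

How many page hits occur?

50 → miss, frames {50}
37 → miss, frames {50,37}
41 → miss, evict 50, frames {37,41}
21 → miss, evict 37, frames {41,21}
34 → miss, evict 41, frames {21,34}
54 → miss, evict 21, frames {34,54}
21 → miss, evict 34, frames {54,21}
54 → hit
21 → hit
41 → miss, evict 54, frames {21,41}
Hits: 2.

2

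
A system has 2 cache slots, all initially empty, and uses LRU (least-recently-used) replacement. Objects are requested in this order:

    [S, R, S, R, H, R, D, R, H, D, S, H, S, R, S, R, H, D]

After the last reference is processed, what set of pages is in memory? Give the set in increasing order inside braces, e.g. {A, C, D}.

S → miss, frames {S}
R → miss, frames {S,R}
S → hit
R → hit
H → miss, evict S, frames {R,H}
R → hit
D → miss, evict H, frames {R,D}
R → hit
H → miss, evict D, frames {R,H}
D → miss, evict R, frames {H,D}
S → miss, evict H, frames {D,S}
H → miss, evict D, frames {S,H}
S → hit
R → miss, evict H, frames {S,R}
S → hit
R → hit
H → miss, evict S, frames {R,H}
D → miss, evict R, frames {H,D}

{D, H}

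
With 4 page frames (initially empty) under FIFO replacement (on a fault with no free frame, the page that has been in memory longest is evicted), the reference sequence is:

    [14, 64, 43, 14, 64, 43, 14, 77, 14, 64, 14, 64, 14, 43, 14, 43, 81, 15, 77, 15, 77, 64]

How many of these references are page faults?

14 → miss, frames [14]
64 → miss, frames [14, 64]
43 → miss, frames [14, 64, 43]
14 → hit
64 → hit
43 → hit
14 → hit
77 → miss, frames [14, 64, 43, 77]
14 → hit
64 → hit
14 → hit
64 → hit
14 → hit
43 → hit
14 → hit
43 → hit
81 → miss, evict 14, frames [64, 43, 77, 81]
15 → miss, evict 64, frames [43, 77, 81, 15]
77 → hit
15 → hit
77 → hit
64 → miss, evict 43, frames [77, 81, 15, 64]
Page faults: 7.

7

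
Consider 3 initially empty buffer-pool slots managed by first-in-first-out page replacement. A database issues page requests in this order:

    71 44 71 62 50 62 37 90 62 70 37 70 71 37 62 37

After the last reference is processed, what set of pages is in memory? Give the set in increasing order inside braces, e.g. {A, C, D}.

{37, 62, 71}

71: fault, frames [71]
44: fault, frames [71, 44]
71: hit
62: fault, frames [71, 44, 62]
50: fault, evict 71, frames [44, 62, 50]
62: hit
37: fault, evict 44, frames [62, 50, 37]
90: fault, evict 62, frames [50, 37, 90]
62: fault, evict 50, frames [37, 90, 62]
70: fault, evict 37, frames [90, 62, 70]
37: fault, evict 90, frames [62, 70, 37]
70: hit
71: fault, evict 62, frames [70, 37, 71]
37: hit
62: fault, evict 70, frames [37, 71, 62]
37: hit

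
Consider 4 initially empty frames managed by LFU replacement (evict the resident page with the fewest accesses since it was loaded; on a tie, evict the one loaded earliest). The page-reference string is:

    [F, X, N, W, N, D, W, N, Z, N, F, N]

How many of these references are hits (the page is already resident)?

5

F: miss, frames {F}
X: miss, frames {F,X}
N: miss, frames {F,X,N}
W: miss, frames {F,X,N,W}
N: hit
D: miss, evict F, frames {X,N,W,D}
W: hit
N: hit
Z: miss, evict X, frames {N,W,D,Z}
N: hit
F: miss, evict D, frames {N,W,Z,F}
N: hit
Hits: 5.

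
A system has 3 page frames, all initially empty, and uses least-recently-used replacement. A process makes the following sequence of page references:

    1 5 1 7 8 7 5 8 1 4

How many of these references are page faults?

7

1 → miss, frames {1}
5 → miss, frames {1,5}
1 → hit
7 → miss, frames {5,1,7}
8 → miss, evict 5, frames {1,7,8}
7 → hit
5 → miss, evict 1, frames {8,7,5}
8 → hit
1 → miss, evict 7, frames {5,8,1}
4 → miss, evict 5, frames {8,1,4}
Page faults: 7.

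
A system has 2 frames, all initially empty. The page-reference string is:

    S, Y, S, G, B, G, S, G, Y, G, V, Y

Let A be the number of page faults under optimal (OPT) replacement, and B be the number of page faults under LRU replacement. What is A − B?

Under OPT: F F . F F . F . F . F . → 7 faults.
Under LRU: F F . F F . F . F . F F → 8 faults.
A − B = 7 − 8 = -1.

-1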